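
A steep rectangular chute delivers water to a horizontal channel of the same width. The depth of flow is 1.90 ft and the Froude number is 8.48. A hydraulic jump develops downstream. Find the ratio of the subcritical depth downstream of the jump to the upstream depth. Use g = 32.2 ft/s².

Fr₁ = 8.48 (given).
By Bélanger, y₂/y₁ = ½[√(1 + 8Fr₁²) − 1] = ½[√576.3 − 1] = 11.5.

y₂/y₁ = 11.5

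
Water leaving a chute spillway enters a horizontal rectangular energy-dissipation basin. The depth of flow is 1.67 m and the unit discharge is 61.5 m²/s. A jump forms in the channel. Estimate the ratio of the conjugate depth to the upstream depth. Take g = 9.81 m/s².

V₁ = q/y₁ = 61.5/1.67 = 36.8 m/s. Fr₁ = V₁/√(g·y₁) = 36.8/√(9.81×1.67) = 9.10.
By Bélanger, y₂/y₁ = ½[√(1 + 8Fr₁²) − 1] = ½[√663.2 − 1] = 12.4.

y₂/y₁ = 12.4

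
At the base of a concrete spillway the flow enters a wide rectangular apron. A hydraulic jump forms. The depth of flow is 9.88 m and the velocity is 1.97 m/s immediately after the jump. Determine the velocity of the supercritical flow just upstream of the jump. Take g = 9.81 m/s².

Fr₂ = V₂/√(g·y₂) = 1.97/√(9.81×9.88) = 0.200.
Applying the sequent-depth relation in reverse, y₁/y₂ = ½[√(1 + 8Fr₂²) − 1] = ½[√1.320 − 1] = 0.0745.
y₁ = 0.0745 × 9.88 = 0.736 m.
V₁ = q/y₁ = 19.5/0.736 = 26.4 m/s.

V₁ = 26.4 m/s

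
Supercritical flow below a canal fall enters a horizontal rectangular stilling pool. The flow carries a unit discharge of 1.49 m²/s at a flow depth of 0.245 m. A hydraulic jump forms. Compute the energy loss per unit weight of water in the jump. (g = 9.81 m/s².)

V₁ = q/y₁ = 1.49/0.245 = 6.08 m/s. Fr₁ = V₁/√(g·y₁) = 6.08/√(9.81×0.245) = 3.92.
By Bélanger, y₂/y₁ = ½[√(1 + 8Fr₁²) − 1] = ½[√124.1 − 1] = 5.07.
y₂ = 5.07 × 0.245 = 1.24 m.
V₂ = q/y₂ = 1.49/1.24 = 1.20 m/s. E₁ = y₁ + V₁²/2g = 2.13 m; E₂ = y₂ + V₂²/2g = 1.32 m. ΔE = E₁ − E₂ = 0.815 m.

ΔE = 0.815 m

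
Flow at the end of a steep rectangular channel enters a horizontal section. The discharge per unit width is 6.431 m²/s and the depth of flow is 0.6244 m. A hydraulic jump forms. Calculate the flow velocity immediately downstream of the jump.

V₁ = q/y₁ = 6.431/0.6244 = 10.30 m/s. Fr₁ = V₁/√(g·y₁) = 10.30/√(9.81×0.6244) = 4.161.
By Bélanger, y₂/y₁ = ½[√(1 + 8Fr₁²) − 1] = ½[√139.54 − 1] = 5.406.
y₂ = 5.406 × 0.6244 = 3.376 m.
V₂ = q/y₂ = 6.431/3.376 = 1.905 m/s.

V₂ = 1.905 m/s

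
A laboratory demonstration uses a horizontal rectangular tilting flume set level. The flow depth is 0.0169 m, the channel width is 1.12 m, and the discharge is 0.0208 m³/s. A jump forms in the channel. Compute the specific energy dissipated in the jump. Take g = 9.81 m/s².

q = Q/b = 0.0208/1.12 = 0.0186 m²/s; V₁ = q/y₁ = 1.10 m/s. Fr₁ = V₁/√(g·y₁) = 2.70.
From the momentum equation for a rectangular channel, y₂/y₁ = ½[√(1 + 8Fr₁²) − 1] = ½[√59.27 − 1] = 3.35.
y₂ = 3.35 × 0.0169 = 0.0566 m.
V₂ = q/y₂ = 0.0186/0.0566 = 0.328 m/s. E₁ = y₁ + V₁²/2g = 0.0784 m; E₂ = y₂ + V₂²/2g = 0.0621 m. ΔE = E₁ − E₂ = 0.0164 m.

ΔE = 0.0164 m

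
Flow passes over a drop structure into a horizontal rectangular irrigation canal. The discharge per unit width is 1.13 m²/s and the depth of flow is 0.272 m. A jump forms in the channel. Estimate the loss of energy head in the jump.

V₁ = q/y₁ = 1.13/0.272 = 4.15 m/s. Fr₁ = V₁/√(g·y₁) = 4.15/√(9.81×0.272) = 2.54.
By Bélanger, y₂/y₁ = ½[√(1 + 8Fr₁²) − 1] = ½[√52.75 − 1] = 3.13.
y₂ = 3.13 × 0.272 = 0.852 m.
V₂ = q/y₂ = 1.13/0.852 = 1.33 m/s. E₁ = y₁ + V₁²/2g = 1.15 m; E₂ = y₂ + V₂²/2g = 0.941 m. ΔE = E₁ − E₂ = 0.210 m.

ΔE = 0.210 m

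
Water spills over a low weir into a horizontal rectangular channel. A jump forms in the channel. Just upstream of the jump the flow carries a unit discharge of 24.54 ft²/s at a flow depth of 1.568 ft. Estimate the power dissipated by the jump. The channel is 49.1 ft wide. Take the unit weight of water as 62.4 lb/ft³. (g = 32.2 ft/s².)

V₁ = q/y₁ = 24.54/1.568 = 15.65 ft/s. Fr₁ = V₁/√(g·y₁) = 15.65/√(32.2×1.568) = 2.203.
Conjugate-depth relation: y₂/y₁ = ½[√(1 + 8Fr₁²) − 1] = ½[√39.810 − 1] = 2.655.
y₂ = 2.655 × 1.568 = 4.163 ft.
V₂ = q/y₂ = 24.54/4.163 = 5.895 ft/s. E₁ = y₁ + V₁²/2g = 5.371 ft; E₂ = y₂ + V₂²/2g = 4.702 ft. ΔE = E₁ − E₂ = 0.6691 ft.
Q = q·b = 24.54 × 49.1 = 1205 cfs. P = γ·Q·ΔE/550 = 62.4 × 1205 × 0.6691 / 550 = 91.46 hp.

P = 91.46 hp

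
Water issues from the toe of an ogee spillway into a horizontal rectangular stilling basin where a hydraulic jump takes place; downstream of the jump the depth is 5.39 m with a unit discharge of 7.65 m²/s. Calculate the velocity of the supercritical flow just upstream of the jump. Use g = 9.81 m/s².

V₂ = q/y₂ = 7.65/5.39 = 1.42 m/s; Fr₂ = V₂/√(g·y₂) = 0.195.
Applying the sequent-depth relation in reverse, y₁/y₂ = ½[√(1 + 8Fr₂²) − 1] = ½[√1.305 − 1] = 0.0711.
y₁ = 0.0711 × 5.39 = 0.383 m.
V₁ = q/y₁ = 7.65/0.383 = 20.0 m/s.

V₁ = 20.0 m/s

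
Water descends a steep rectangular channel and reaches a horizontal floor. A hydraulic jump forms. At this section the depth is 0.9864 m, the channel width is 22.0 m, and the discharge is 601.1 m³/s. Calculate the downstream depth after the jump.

y₂ = 11.94 m

q = Q/b = 601.1/22.0 = 27.32 m²/s; V₁ = q/y₁ = 27.70 m/s. Fr₁ = V₁/√(g·y₁) = 8.905.
By Bélanger, y₂/y₁ = ½[√(1 + 8Fr₁²) − 1] = ½[√635.32 − 1] = 12.10.
y₂ = 12.10 × 0.9864 = 11.94 m.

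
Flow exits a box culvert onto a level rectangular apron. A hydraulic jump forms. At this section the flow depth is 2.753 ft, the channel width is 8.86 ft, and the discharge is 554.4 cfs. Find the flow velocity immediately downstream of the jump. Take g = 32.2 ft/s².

q = Q/b = 554.4/8.86 = 62.57 ft²/s; V₁ = q/y₁ = 22.73 ft/s. Fr₁ = V₁/√(g·y₁) = 2.414.
From the momentum equation for a rectangular channel, y₂/y₁ = ½[√(1 + 8Fr₁²) − 1] = ½[√47.622 − 1] = 2.950.
y₂ = 2.950 × 2.753 = 8.123 ft.
V₂ = q/y₂ = 62.57/8.123 = 7.704 ft/s.

V₂ = 7.704 ft/s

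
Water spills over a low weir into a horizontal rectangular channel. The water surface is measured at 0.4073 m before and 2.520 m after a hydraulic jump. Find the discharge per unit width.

For a rectangular channel the momentum equation gives q² = ½·g·y₁·y₂·(y₁ + y₂) = ½×9.81×0.4073×2.520×2.927 = 14.74.
q = √14.74 = 3.839 m²/s.

q = 3.839 m²/s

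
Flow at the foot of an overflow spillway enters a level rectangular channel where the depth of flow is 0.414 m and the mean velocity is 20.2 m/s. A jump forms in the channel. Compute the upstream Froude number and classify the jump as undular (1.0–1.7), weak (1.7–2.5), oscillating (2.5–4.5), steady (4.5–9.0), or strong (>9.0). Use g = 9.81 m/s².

Fr₁ = V₁/√(g·y₁) = 20.2/√(9.81×0.414) = 10.0.
Fr₁ = 10.0 lies in the strong range.

Fr₁ = 10.0; strong jump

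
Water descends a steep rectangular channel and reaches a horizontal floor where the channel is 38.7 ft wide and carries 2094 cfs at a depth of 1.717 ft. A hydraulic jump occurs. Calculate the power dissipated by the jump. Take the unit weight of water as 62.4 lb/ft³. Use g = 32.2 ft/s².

q = Q/b = 2094/38.7 = 54.11 ft²/s; V₁ = q/y₁ = 31.51 ft/s. Fr₁ = V₁/√(g·y₁) = 4.238.
Sequent-depth ratio: y₂/y₁ = ½[√(1 + 8Fr₁²) − 1] = ½[√144.70 − 1] = 5.515.
y₂ = 5.515 × 1.717 = 9.468 ft.
Head loss: ΔE = (y₂ − y₁)³/(4y₁y₂) = (9.468 − 1.717)³/(4×1.717×9.468) = 465.8/65.03 = 7.162 ft.
P = γ·Q·ΔE/550 = 62.4 × 2094 × 7.162 / 550 = 1702 hp.

P = 1702 hp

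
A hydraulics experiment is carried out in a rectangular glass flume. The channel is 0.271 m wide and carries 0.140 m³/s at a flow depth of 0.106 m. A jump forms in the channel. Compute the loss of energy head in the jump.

q = Q/b = 0.140/0.271 = 0.517 m²/s; V₁ = q/y₁ = 4.87 m/s. Fr₁ = V₁/√(g·y₁) = 4.78.
Sequent-depth ratio: y₂/y₁ = ½[√(1 + 8Fr₁²) − 1] = ½[√183.7 − 1] = 6.28.
y₂ = 6.28 × 0.106 = 0.665 m.
Head loss: ΔE = (y₂ − y₁)³/(4y₁y₂) = (0.665 − 0.106)³/(4×0.106×0.665) = 0.175/0.282 = 0.620 m.

ΔE = 0.620 m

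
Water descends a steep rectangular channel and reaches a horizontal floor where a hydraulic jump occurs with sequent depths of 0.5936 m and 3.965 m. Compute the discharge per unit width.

For a rectangular channel the momentum equation gives q² = ½·g·y₁·y₂·(y₁ + y₂) = ½×9.81×0.5936×3.965×4.559 = 52.63.
q = √52.63 = 7.254 m²/s.

q = 7.254 m²/s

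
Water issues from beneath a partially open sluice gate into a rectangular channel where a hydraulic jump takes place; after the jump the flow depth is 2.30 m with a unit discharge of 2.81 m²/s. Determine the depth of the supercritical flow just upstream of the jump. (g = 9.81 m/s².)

V₂ = q/y₂ = 2.81/2.30 = 1.22 m/s; Fr₂ = V₂/√(g·y₂) = 0.257.
Applying the sequent-depth relation in reverse, y₁/y₂ = ½[√(1 + 8Fr₂²) − 1] = ½[√1.529 − 1] = 0.118.
y₁ = 0.118 × 2.30 = 0.272 m.

y₁ = 0.272 m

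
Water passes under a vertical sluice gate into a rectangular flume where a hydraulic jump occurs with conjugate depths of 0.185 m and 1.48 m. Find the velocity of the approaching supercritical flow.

V₁ = 8.08 m/s

For a rectangular channel the momentum equation gives q² = ½·g·y₁·y₂·(y₁ + y₂) = ½×9.81×0.185×1.48×1.67 = 2.24.
q = √2.24 = 1.50 m²/s.
V₁ = q/y₁ = 1.50/0.185 = 8.08 m/s.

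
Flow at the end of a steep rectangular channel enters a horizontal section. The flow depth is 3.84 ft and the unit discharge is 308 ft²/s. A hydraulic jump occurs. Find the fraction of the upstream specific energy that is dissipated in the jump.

ΔE/E₁ = 0.630 (63.0%)

V₁ = q/y₁ = 308/3.84 = 80.2 ft/s. Fr₁ = V₁/√(g·y₁) = 80.2/√(32.2×3.84) = 7.21.
By Bélanger, y₂/y₁ = ½[√(1 + 8Fr₁²) − 1] = ½[√417.2 − 1] = 9.71.
y₂ = 9.71 × 3.84 = 37.3 ft.
E₁ = y₁ + V₁²/2g = 104 ft. ΔE = (y₂ − y₁)³/(4y₁y₂) = 65.4 ft. ΔE/E₁ = 65.4/104 = 0.630.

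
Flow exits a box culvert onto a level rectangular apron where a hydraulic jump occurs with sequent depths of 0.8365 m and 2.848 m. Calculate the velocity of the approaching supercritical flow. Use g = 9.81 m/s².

V₁ = 7.844 m/s

For a rectangular channel the momentum equation gives q² = ½·g·y₁·y₂·(y₁ + y₂) = ½×9.81×0.8365×2.848×3.684 = 43.05.
q = √43.05 = 6.562 m²/s.
V₁ = q/y₁ = 6.562/0.8365 = 7.844 m/s.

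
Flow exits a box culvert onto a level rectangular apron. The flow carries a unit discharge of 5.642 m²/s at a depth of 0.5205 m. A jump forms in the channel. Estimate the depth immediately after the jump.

y₂ = 3.280 m

V₁ = q/y₁ = 5.642/0.5205 = 10.84 m/s. Fr₁ = V₁/√(g·y₁) = 10.84/√(9.81×0.5205) = 4.797.
From the momentum equation for a rectangular channel, y₂/y₁ = ½[√(1 + 8Fr₁²) − 1] = ½[√185.09 − 1] = 6.302.
y₂ = 6.302 × 0.5205 = 3.280 m.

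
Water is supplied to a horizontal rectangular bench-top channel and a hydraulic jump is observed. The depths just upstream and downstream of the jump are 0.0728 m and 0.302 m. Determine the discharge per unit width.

For a rectangular channel the momentum equation gives q² = ½·g·y₁·y₂·(y₁ + y₂) = ½×9.81×0.0728×0.302×0.375 = 0.0404.
q = √0.0404 = 0.201 m²/s.

q = 0.201 m²/s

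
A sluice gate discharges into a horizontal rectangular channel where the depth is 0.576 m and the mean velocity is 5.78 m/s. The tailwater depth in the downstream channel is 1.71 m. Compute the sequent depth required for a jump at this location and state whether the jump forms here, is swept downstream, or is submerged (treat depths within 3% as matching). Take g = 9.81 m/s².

y₂ = 1.71 m; the jump forms here

Fr₁ = V₁/√(g·y₁) = 5.78/√(9.81×0.576) = 2.43.
Sequent-depth ratio: y₂/y₁ = ½[√(1 + 8Fr₁²) − 1] = ½[√48.30 − 1] = 2.97.
y₂ = 2.97 × 0.576 = 1.71 m.
Tailwater y_tw = 1.71 m: y_tw ≈ y₂, so the jump forms here.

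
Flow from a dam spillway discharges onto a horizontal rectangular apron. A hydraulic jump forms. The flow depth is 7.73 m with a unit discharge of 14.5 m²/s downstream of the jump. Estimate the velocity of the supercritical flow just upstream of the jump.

V₂ = q/y₂ = 14.5/7.73 = 1.88 m/s; Fr₂ = V₂/√(g·y₂) = 0.215.
The Bélanger relation is symmetric: y₁/y₂ = ½[√(1 + 8Fr₂²) − 1] = ½[√1.371 − 1] = 0.0855.
y₁ = 0.0855 × 7.73 = 0.661 m.
V₁ = q/y₁ = 14.5/0.661 = 21.9 m/s.

V₁ = 21.9 m/s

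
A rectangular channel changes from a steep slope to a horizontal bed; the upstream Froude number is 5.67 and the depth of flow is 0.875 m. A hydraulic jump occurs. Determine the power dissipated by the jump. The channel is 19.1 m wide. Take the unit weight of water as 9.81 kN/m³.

Fr₁ = 5.67 (given).
Bélanger equation: y₂/y₁ = ½[√(1 + 8Fr₁²) − 1] = ½[√258.2 − 1] = 7.53.
y₂ = 7.53 × 0.875 = 6.59 m.
Head loss: ΔE = (y₂ − y₁)³/(4y₁y₂) = (6.59 − 0.875)³/(4×0.875×6.59) = 187/23.1 = 8.10 m.
V₁ = Fr₁·√(g·y₁) = 5.67×√(9.81×0.875) = 16.6 m/s; q = V₁·y₁ = 14.5 m²/s. Q = q·b = 14.5 × 19.1 = 278 m³/s. P = γ·Q·ΔE = 9.81 × 278 × 8.10 = 22060 kW.

P = 22060 kW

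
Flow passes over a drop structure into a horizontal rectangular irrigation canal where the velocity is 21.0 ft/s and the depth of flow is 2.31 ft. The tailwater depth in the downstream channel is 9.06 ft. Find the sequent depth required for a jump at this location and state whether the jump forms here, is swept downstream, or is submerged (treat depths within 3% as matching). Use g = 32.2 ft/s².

Fr₁ = V₁/√(g·y₁) = 21.0/√(32.2×2.31) = 2.43.
By Bélanger, y₂/y₁ = ½[√(1 + 8Fr₁²) − 1] = ½[√48.43 − 1] = 2.98.
y₂ = 2.98 × 2.31 = 6.88 ft.
Tailwater y_tw = 9.06 ft: y_tw > y₂, so the jump is submerged.

y₂ = 6.88 ft; the jump is submerged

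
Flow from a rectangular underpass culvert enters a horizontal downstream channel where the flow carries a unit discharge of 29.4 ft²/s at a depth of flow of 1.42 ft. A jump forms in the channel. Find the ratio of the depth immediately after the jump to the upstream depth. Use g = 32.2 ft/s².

V₁ = q/y₁ = 29.4/1.42 = 20.7 ft/s. Fr₁ = V₁/√(g·y₁) = 20.7/√(32.2×1.42) = 3.06.
By Bélanger, y₂/y₁ = ½[√(1 + 8Fr₁²) − 1] = ½[√76.00 − 1] = 3.86.

y₂/y₁ = 3.86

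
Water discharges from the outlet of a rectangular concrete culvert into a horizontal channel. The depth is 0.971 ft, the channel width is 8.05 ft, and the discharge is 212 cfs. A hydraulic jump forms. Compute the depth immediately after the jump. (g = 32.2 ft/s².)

q = Q/b = 212/8.05 = 26.3 ft²/s; V₁ = q/y₁ = 27.1 ft/s. Fr₁ = V₁/√(g·y₁) = 4.85.
Sequent-depth ratio: y₂/y₁ = ½[√(1 + 8Fr₁²) − 1] = ½[√189.2 − 1] = 6.38.
y₂ = 6.38 × 0.971 = 6.19 ft.

y₂ = 6.19 ft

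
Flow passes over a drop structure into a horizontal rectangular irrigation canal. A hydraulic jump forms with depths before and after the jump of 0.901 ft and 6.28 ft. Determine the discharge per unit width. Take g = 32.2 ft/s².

q = 25.6 ft²/s

For a rectangular channel the momentum equation gives q² = ½·g·y₁·y₂·(y₁ + y₂) = ½×32.2×0.901×6.28×7.18 = 654.
q = √654 = 25.6 ft²/s.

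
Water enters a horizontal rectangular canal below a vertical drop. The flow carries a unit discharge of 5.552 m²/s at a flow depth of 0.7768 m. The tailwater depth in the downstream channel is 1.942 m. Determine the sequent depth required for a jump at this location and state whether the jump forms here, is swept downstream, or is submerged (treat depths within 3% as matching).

V₁ = q/y₁ = 5.552/0.7768 = 7.147 m/s. Fr₁ = V₁/√(g·y₁) = 7.147/√(9.81×0.7768) = 2.589.
Conjugate-depth relation: y₂/y₁ = ½[√(1 + 8Fr₁²) − 1] = ½[√54.628 − 1] = 3.196.
y₂ = 3.196 × 0.7768 = 2.482 m.
Tailwater y_tw = 1.942 m: y_tw < y₂, so the jump is swept downstream.

y₂ = 2.482 m; the jump is swept downstream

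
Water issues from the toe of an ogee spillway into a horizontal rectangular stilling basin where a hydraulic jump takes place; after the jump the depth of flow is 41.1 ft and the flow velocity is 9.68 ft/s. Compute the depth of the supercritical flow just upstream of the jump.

y₁ = 5.17 ft

Fr₂ = V₂/√(g·y₂) = 9.68/√(32.2×41.1) = 0.266.
The Bélanger relation is symmetric: y₁/y₂ = ½[√(1 + 8Fr₂²) − 1] = ½[√1.566 − 1] = 0.126.
y₁ = 0.126 × 41.1 = 5.17 ft.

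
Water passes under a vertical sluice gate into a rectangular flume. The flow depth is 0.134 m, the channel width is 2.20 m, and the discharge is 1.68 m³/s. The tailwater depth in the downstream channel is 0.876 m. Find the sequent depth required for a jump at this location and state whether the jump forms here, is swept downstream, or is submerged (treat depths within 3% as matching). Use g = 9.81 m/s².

y₂ = 0.877 m; the jump forms here

q = Q/b = 1.68/2.20 = 0.764 m²/s; V₁ = q/y₁ = 5.70 m/s. Fr₁ = V₁/√(g·y₁) = 4.97.
Bélanger equation: y₂/y₁ = ½[√(1 + 8Fr₁²) − 1] = ½[√198.6 − 1] = 6.55.
y₂ = 6.55 × 0.134 = 0.877 m.
Tailwater y_tw = 0.876 m: y_tw ≈ y₂, so the jump forms here.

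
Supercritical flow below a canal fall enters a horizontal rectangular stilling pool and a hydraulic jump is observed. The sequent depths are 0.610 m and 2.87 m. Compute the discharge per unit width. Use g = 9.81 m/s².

For a rectangular channel the momentum equation gives q² = ½·g·y₁·y₂·(y₁ + y₂) = ½×9.81×0.610×2.87×3.48 = 29.9.
q = √29.9 = 5.47 m²/s.

q = 5.47 m²/s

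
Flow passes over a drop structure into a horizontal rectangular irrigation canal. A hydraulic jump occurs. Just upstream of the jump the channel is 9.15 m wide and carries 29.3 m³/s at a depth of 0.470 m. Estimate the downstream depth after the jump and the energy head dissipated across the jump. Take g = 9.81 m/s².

y₂ = 1.89 m; ΔE = 0.802 m

q = Q/b = 29.3/9.15 = 3.20 m²/s; V₁ = q/y₁ = 6.81 m/s. Fr₁ = V₁/√(g·y₁) = 3.17.
From the momentum equation for a rectangular channel, y₂/y₁ = ½[√(1 + 8Fr₁²) − 1] = ½[√81.54 − 1] = 4.02.
y₂ = 4.02 × 0.470 = 1.89 m.
V₂ = q/y₂ = 3.20/1.89 = 1.70 m/s. E₁ = y₁ + V₁²/2g = 2.84 m; E₂ = y₂ + V₂²/2g = 2.03 m. ΔE = E₁ − E₂ = 0.802 m.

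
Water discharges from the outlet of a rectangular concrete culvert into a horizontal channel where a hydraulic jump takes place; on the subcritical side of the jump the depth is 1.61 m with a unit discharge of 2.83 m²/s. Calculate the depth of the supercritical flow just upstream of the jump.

y₁ = 0.484 m

V₂ = q/y₂ = 2.83/1.61 = 1.76 m/s; Fr₂ = V₂/√(g·y₂) = 0.442.
The Bélanger relation is symmetric: y₁/y₂ = ½[√(1 + 8Fr₂²) − 1] = ½[√2.565 − 1] = 0.301.
y₁ = 0.301 × 1.61 = 0.484 m.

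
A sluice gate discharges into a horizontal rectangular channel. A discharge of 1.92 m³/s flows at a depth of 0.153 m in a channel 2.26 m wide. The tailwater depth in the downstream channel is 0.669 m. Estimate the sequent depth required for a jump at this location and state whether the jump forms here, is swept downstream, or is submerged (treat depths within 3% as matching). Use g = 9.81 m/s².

q = Q/b = 1.92/2.26 = 0.850 m²/s; V₁ = q/y₁ = 5.55 m/s. Fr₁ = V₁/√(g·y₁) = 4.53.
Sequent-depth ratio: y₂/y₁ = ½[√(1 + 8Fr₁²) − 1] = ½[√165.3 − 1] = 5.93.
y₂ = 5.93 × 0.153 = 0.907 m.
Tailwater y_tw = 0.669 m: y_tw < y₂, so the jump is swept downstream.

y₂ = 0.907 m; the jump is swept downstream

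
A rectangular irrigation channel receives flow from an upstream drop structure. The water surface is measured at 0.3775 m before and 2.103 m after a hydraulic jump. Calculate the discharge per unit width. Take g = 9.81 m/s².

For a rectangular channel the momentum equation gives q² = ½·g·y₁·y₂·(y₁ + y₂) = ½×9.81×0.3775×2.103×2.481 = 9.659.
q = √9.659 = 3.108 m²/s.

q = 3.108 m²/s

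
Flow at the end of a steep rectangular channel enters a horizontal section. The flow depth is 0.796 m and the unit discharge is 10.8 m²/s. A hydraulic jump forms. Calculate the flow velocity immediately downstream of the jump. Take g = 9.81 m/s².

V₂ = 2.13 m/s

V₁ = q/y₁ = 10.8/0.796 = 13.6 m/s. Fr₁ = V₁/√(g·y₁) = 13.6/√(9.81×0.796) = 4.86.
Conjugate-depth relation: y₂/y₁ = ½[√(1 + 8Fr₁²) − 1] = ½[√189.6 − 1] = 6.38.
y₂ = 6.38 × 0.796 = 5.08 m.
V₂ = q/y₂ = 10.8/5.08 = 2.13 m/s.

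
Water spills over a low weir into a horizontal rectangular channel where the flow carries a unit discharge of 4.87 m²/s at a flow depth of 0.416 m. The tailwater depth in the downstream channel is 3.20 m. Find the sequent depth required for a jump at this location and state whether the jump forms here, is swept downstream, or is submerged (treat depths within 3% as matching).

V₁ = q/y₁ = 4.87/0.416 = 11.7 m/s. Fr₁ = V₁/√(g·y₁) = 11.7/√(9.81×0.416) = 5.80.
Sequent-depth ratio: y₂/y₁ = ½[√(1 + 8Fr₁²) − 1] = ½[√269.7 − 1] = 7.71.
y₂ = 7.71 × 0.416 = 3.21 m.
Tailwater y_tw = 3.20 m: y_tw ≈ y₂, so the jump forms here.

y₂ = 3.21 m; the jump forms here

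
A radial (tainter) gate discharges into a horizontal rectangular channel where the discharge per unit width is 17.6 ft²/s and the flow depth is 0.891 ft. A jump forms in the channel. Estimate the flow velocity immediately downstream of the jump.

V₁ = q/y₁ = 17.6/0.891 = 19.8 ft/s. Fr₁ = V₁/√(g·y₁) = 19.8/√(32.2×0.891) = 3.69.
From the momentum equation for a rectangular channel, y₂/y₁ = ½[√(1 + 8Fr₁²) − 1] = ½[√109.8 − 1] = 4.74.
y₂ = 4.74 × 0.891 = 4.22 ft.
V₂ = q/y₂ = 17.6/4.22 = 4.17 ft/s.

V₂ = 4.17 ft/s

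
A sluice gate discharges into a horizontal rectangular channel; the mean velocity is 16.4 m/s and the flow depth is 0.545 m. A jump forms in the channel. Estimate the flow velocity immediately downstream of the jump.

Fr₁ = V₁/√(g·y₁) = 16.4/√(9.81×0.545) = 7.09.
By Bélanger, y₂/y₁ = ½[√(1 + 8Fr₁²) − 1] = ½[√403.5 − 1] = 9.54.
y₂ = 9.54 × 0.545 = 5.20 m.
q = V₁·y₁ = 16.4 × 0.545 = 8.94 m²/s.
V₂ = q/y₂ = 8.94/5.20 = 1.72 m/s.

V₂ = 1.72 m/s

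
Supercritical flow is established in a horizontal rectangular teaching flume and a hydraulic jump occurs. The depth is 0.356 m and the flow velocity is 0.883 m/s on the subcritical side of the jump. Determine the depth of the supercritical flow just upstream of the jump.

y₁ = 0.119 m

Fr₂ = V₂/√(g·y₂) = 0.883/√(9.81×0.356) = 0.472.
From the momentum equation (using Fr₂), y₁/y₂ = ½[√(1 + 8Fr₂²) − 1] = ½[√2.786 − 1] = 0.335.
y₁ = 0.335 × 0.356 = 0.119 m.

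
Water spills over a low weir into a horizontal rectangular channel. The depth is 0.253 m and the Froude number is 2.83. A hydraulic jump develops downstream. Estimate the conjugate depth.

Fr₁ = 2.83 (given).
By Bélanger, y₂/y₁ = ½[√(1 + 8Fr₁²) − 1] = ½[√65.07 − 1] = 3.53.
y₂ = 3.53 × 0.253 = 0.894 m.

y₂ = 0.894 m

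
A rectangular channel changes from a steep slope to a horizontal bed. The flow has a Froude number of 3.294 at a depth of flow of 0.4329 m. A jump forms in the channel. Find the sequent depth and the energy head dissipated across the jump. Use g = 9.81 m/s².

y₂ = 1.812 m; ΔE = 0.8356 m

Fr₁ = 3.294 (given).
Conjugate-depth relation: y₂/y₁ = ½[√(1 + 8Fr₁²) − 1] = ½[√87.803 − 1] = 4.185.
y₂ = 4.185 × 0.4329 = 1.812 m.
Head loss: ΔE = (y₂ − y₁)³/(4y₁y₂) = (1.812 − 0.4329)³/(4×0.4329×1.812) = 2.622/3.137 = 0.8356 m.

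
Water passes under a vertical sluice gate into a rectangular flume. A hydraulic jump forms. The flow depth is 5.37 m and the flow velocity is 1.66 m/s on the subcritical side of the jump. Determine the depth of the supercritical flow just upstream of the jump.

y₁ = 0.513 m

Fr₂ = V₂/√(g·y₂) = 1.66/√(9.81×5.37) = 0.229.
Since the conjugate-depth ratio holds either way, y₁/y₂ = ½[√(1 + 8Fr₂²) − 1] = ½[√1.418 − 1] = 0.0955.
y₁ = 0.0955 × 5.37 = 0.513 m.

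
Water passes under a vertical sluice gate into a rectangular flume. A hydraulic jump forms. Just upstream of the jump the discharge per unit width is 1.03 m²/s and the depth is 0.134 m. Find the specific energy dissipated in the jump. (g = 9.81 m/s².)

V₁ = q/y₁ = 1.03/0.134 = 7.69 m/s. Fr₁ = V₁/√(g·y₁) = 7.69/√(9.81×0.134) = 6.70.
Conjugate-depth relation: y₂/y₁ = ½[√(1 + 8Fr₁²) − 1] = ½[√360.6 − 1] = 8.99.
y₂ = 8.99 × 0.134 = 1.21 m.
Head loss: ΔE = (y₂ − y₁)³/(4y₁y₂) = (1.21 − 0.134)³/(4×0.134×1.21) = 1.23/0.646 = 1.90 m.

ΔE = 1.90 m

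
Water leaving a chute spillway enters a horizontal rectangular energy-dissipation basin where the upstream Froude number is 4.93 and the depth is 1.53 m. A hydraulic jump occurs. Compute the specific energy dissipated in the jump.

ΔE = 9.75 m

Fr₁ = 4.93 (given).
Sequent-depth ratio: y₂/y₁ = ½[√(1 + 8Fr₁²) − 1] = ½[√195.4 − 1] = 6.49.
y₂ = 6.49 × 1.53 = 9.93 m.
Head loss: ΔE = (y₂ − y₁)³/(4y₁y₂) = (9.93 − 1.53)³/(4×1.53×9.93) = 593/60.8 = 9.75 m.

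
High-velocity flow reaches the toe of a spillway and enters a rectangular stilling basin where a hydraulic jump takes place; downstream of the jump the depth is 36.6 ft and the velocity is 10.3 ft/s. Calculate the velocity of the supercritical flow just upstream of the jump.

Fr₂ = V₂/√(g·y₂) = 10.3/√(32.2×36.6) = 0.300.
From the momentum equation (using Fr₂), y₁/y₂ = ½[√(1 + 8Fr₂²) − 1] = ½[√1.720 − 1] = 0.156.
y₁ = 0.156 × 36.6 = 5.70 ft.
V₁ = q/y₁ = 377/5.70 = 66.1 ft/s.

V₁ = 66.1 ft/s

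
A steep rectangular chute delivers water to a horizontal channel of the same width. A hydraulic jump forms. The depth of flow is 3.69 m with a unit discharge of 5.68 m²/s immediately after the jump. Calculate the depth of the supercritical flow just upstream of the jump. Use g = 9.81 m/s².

V₂ = q/y₂ = 5.68/3.69 = 1.54 m/s; Fr₂ = V₂/√(g·y₂) = 0.256.
Since the conjugate-depth ratio holds either way, y₁/y₂ = ½[√(1 + 8Fr₂²) − 1] = ½[√1.524 − 1] = 0.117.
y₁ = 0.117 × 3.69 = 0.432 m.

y₁ = 0.432 m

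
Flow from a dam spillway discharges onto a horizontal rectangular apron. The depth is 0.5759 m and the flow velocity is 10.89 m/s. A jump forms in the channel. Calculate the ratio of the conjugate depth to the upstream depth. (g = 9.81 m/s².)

y₂/y₁ = 5.999

Fr₁ = V₁/√(g·y₁) = 10.89/√(9.81×0.5759) = 4.582.
By Bélanger, y₂/y₁ = ½[√(1 + 8Fr₁²) − 1] = ½[√168.93 − 1] = 5.999.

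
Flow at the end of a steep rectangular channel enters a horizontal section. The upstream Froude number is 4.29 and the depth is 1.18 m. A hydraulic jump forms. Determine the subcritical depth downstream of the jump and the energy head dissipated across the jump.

Fr₁ = 4.29 (given).
Sequent-depth ratio: y₂/y₁ = ½[√(1 + 8Fr₁²) − 1] = ½[√148.2 − 1] = 5.59.
y₂ = 5.59 × 1.18 = 6.59 m.
Head loss: ΔE = (y₂ − y₁)³/(4y₁y₂) = (6.59 − 1.18)³/(4×1.18×6.59) = 159/31.1 = 5.10 m.

y₂ = 6.59 m; ΔE = 5.10 m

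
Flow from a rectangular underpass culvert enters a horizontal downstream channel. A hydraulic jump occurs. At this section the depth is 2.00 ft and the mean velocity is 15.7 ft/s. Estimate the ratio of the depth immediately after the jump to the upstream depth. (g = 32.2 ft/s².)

y₂/y₁ = 2.31

Fr₁ = V₁/√(g·y₁) = 15.7/√(32.2×2.00) = 1.96.
Conjugate-depth relation: y₂/y₁ = ½[√(1 + 8Fr₁²) − 1] = ½[√31.62 − 1] = 2.31.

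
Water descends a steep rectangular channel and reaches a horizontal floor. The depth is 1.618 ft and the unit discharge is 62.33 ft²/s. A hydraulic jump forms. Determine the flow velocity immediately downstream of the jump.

V₁ = q/y₁ = 62.33/1.618 = 38.52 ft/s. Fr₁ = V₁/√(g·y₁) = 38.52/√(32.2×1.618) = 5.337.
From the momentum equation for a rectangular channel, y₂/y₁ = ½[√(1 + 8Fr₁²) − 1] = ½[√228.87 − 1] = 7.064.
y₂ = 7.064 × 1.618 = 11.43 ft.
V₂ = q/y₂ = 62.33/11.43 = 5.453 ft/s.

V₂ = 5.453 ft/s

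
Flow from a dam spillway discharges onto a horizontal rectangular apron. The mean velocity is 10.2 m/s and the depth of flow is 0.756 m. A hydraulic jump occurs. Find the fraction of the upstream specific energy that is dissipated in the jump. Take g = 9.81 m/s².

Fr₁ = V₁/√(g·y₁) = 10.2/√(9.81×0.756) = 3.75.
Sequent-depth ratio: y₂/y₁ = ½[√(1 + 8Fr₁²) − 1] = ½[√113.2 − 1] = 4.82.
y₂ = 4.82 × 0.756 = 3.64 m.
E₁ = y₁ + V₁²/2g = 6.06 m. ΔE = (y₂ − y₁)³/(4y₁y₂) = 2.19 m. ΔE/E₁ = 2.19/6.06 = 0.361.

ΔE/E₁ = 0.361 (36.1%)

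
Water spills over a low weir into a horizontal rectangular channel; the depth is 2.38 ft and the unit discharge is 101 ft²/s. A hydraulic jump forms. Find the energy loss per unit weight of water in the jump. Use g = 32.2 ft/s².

ΔE = 14.5 ft

V₁ = q/y₁ = 101/2.38 = 42.4 ft/s. Fr₁ = V₁/√(g·y₁) = 42.4/√(32.2×2.38) = 4.85.
From the momentum equation for a rectangular channel, y₂/y₁ = ½[√(1 + 8Fr₁²) − 1] = ½[√189.0 − 1] = 6.37.
y₂ = 6.37 × 2.38 = 15.2 ft.
V₂ = q/y₂ = 101/15.2 = 6.66 ft/s. E₁ = y₁ + V₁²/2g = 30.3 ft; E₂ = y₂ + V₂²/2g = 15.9 ft. ΔE = E₁ − E₂ = 14.5 ft.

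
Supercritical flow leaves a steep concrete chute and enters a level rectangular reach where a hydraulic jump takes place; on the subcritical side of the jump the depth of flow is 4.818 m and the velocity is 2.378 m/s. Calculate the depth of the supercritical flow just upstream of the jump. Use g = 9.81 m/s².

Fr₂ = V₂/√(g·y₂) = 2.378/√(9.81×4.818) = 0.3459.
Since the conjugate-depth ratio holds either way, y₁/y₂ = ½[√(1 + 8Fr₂²) − 1] = ½[√1.9571 − 1] = 0.1995.
y₁ = 0.1995 × 4.818 = 0.9611 m.

y₁ = 0.9611 m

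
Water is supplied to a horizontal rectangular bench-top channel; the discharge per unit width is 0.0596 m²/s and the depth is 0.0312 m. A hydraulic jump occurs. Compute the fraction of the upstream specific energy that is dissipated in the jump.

ΔE/E₁ = 0.323 (32.3%)

V₁ = q/y₁ = 0.0596/0.0312 = 1.91 m/s. Fr₁ = V₁/√(g·y₁) = 1.91/√(9.81×0.0312) = 3.45.
By Bélanger, y₂/y₁ = ½[√(1 + 8Fr₁²) − 1] = ½[√96.38 − 1] = 4.41.
y₂ = 4.41 × 0.0312 = 0.138 m.
E₁ = y₁ + V₁²/2g = 0.217 m. ΔE = (y₂ − y₁)³/(4y₁y₂) = 0.0701 m. ΔE/E₁ = 0.0701/0.217 = 0.323.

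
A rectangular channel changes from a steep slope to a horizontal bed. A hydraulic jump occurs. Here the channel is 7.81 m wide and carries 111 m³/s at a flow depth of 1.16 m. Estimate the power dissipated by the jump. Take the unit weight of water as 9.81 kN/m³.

P = 3324 kW

q = Q/b = 111/7.81 = 14.2 m²/s; V₁ = q/y₁ = 12.3 m/s. Fr₁ = V₁/√(g·y₁) = 3.63.
From the momentum equation for a rectangular channel, y₂/y₁ = ½[√(1 + 8Fr₁²) − 1] = ½[√106.5 − 1] = 4.66.
y₂ = 4.66 × 1.16 = 5.41 m.
V₂ = q/y₂ = 14.2/5.41 = 2.63 m/s. E₁ = y₁ + V₁²/2g = 8.81 m; E₂ = y₂ + V₂²/2g = 5.76 m. ΔE = E₁ − E₂ = 3.05 m.
P = γ·Q·ΔE = 9.81 × 111 × 3.05 = 3324 kW.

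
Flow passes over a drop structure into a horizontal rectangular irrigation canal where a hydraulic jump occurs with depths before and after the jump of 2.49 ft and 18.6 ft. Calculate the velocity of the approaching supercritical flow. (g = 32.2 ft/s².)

For a rectangular channel the momentum equation gives q² = ½·g·y₁·y₂·(y₁ + y₂) = ½×32.2×2.49×18.6×21.1 = 15726.
q = √15726 = 125 ft²/s.
V₁ = q/y₁ = 125/2.49 = 50.4 ft/s.

V₁ = 50.4 ft/s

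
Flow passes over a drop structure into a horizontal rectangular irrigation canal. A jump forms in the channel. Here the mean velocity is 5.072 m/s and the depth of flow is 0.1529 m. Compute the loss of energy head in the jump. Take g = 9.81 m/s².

Fr₁ = V₁/√(g·y₁) = 5.072/√(9.81×0.1529) = 4.141.
By Bélanger, y₂/y₁ = ½[√(1 + 8Fr₁²) − 1] = ½[√138.21 − 1] = 5.378.
y₂ = 5.378 × 0.1529 = 0.8223 m.
q = V₁·y₁ = 5.072 × 0.1529 = 0.7755 m²/s. V₂ = q/y₂ = 0.7755/0.8223 = 0.9431 m/s. E₁ = y₁ + V₁²/2g = 1.464 m; E₂ = y₂ + V₂²/2g = 0.8676 m. ΔE = E₁ − E₂ = 0.5964 m.

ΔE = 0.5964 m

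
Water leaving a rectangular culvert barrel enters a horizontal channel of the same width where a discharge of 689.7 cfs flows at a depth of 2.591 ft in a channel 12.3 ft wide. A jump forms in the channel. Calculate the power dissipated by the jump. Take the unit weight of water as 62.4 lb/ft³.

q = Q/b = 689.7/12.3 = 56.07 ft²/s; V₁ = q/y₁ = 21.64 ft/s. Fr₁ = V₁/√(g·y₁) = 2.369.
Bélanger equation: y₂/y₁ = ½[√(1 + 8Fr₁²) − 1] = ½[√45.910 − 1] = 2.888.
y₂ = 2.888 × 2.591 = 7.482 ft.
V₂ = q/y₂ = 56.07/7.482 = 7.494 ft/s. E₁ = y₁ + V₁²/2g = 9.864 ft; E₂ = y₂ + V₂²/2g = 8.354 ft. ΔE = E₁ − E₂ = 1.509 ft.
P = γ·Q·ΔE/550 = 62.4 × 689.7 × 1.509 / 550 = 118.1 hp.

P = 118.1 hp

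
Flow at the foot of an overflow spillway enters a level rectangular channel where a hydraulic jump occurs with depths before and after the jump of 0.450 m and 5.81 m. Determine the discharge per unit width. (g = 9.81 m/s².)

q = 8.96 m²/s

For a rectangular channel the momentum equation gives q² = ½·g·y₁·y₂·(y₁ + y₂) = ½×9.81×0.450×5.81×6.26 = 80.3.
q = √80.3 = 8.96 m²/s.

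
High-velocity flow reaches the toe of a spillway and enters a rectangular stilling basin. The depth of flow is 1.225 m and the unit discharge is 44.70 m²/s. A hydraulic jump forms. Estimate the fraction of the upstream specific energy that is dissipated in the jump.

V₁ = q/y₁ = 44.70/1.225 = 36.49 m/s. Fr₁ = V₁/√(g·y₁) = 36.49/√(9.81×1.225) = 10.53.
From the momentum equation for a rectangular channel, y₂/y₁ = ½[√(1 + 8Fr₁²) − 1] = ½[√887.40 − 1] = 14.39.
y₂ = 14.39 × 1.225 = 17.63 m.
E₁ = y₁ + V₁²/2g = 69.09 m. ΔE = (y₂ − y₁)³/(4y₁y₂) = 51.13 m. ΔE/E₁ = 51.13/69.09 = 0.740.

ΔE/E₁ = 0.740 (74.0%)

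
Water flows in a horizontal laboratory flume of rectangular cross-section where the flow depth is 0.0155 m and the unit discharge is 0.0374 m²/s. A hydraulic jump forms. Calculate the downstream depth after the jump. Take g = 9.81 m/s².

V₁ = q/y₁ = 0.0374/0.0155 = 2.41 m/s. Fr₁ = V₁/√(g·y₁) = 2.41/√(9.81×0.0155) = 6.19.
By Bélanger, y₂/y₁ = ½[√(1 + 8Fr₁²) − 1] = ½[√307.3 − 1] = 8.27.
y₂ = 8.27 × 0.0155 = 0.128 m.

y₂ = 0.128 m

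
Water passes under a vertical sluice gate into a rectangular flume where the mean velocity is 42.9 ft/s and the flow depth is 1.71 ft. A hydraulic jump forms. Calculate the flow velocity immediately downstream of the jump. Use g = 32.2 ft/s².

Fr₁ = V₁/√(g·y₁) = 42.9/√(32.2×1.71) = 5.78.
Sequent-depth ratio: y₂/y₁ = ½[√(1 + 8Fr₁²) − 1] = ½[√268.4 − 1] = 7.69.
y₂ = 7.69 × 1.71 = 13.2 ft.
q = V₁·y₁ = 42.9 × 1.71 = 73.4 ft²/s.
V₂ = q/y₂ = 73.4/13.2 = 5.58 ft/s.

V₂ = 5.58 ft/s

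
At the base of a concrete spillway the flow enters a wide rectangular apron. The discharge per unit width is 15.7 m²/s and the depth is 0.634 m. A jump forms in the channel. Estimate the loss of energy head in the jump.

ΔE = 23.1 m

V₁ = q/y₁ = 15.7/0.634 = 24.8 m/s. Fr₁ = V₁/√(g·y₁) = 24.8/√(9.81×0.634) = 9.93.
Bélanger equation: y₂/y₁ = ½[√(1 + 8Fr₁²) − 1] = ½[√789.8 − 1] = 13.6.
y₂ = 13.6 × 0.634 = 8.59 m.
V₂ = q/y₂ = 15.7/8.59 = 1.83 m/s. E₁ = y₁ + V₁²/2g = 31.9 m; E₂ = y₂ + V₂²/2g = 8.76 m. ΔE = E₁ − E₂ = 23.1 m.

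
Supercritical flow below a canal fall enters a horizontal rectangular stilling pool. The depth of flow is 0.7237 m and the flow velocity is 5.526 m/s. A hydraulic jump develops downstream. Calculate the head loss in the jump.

ΔE = 0.2347 m

Fr₁ = V₁/√(g·y₁) = 5.526/√(9.81×0.7237) = 2.074.
From the momentum equation for a rectangular channel, y₂/y₁ = ½[√(1 + 8Fr₁²) − 1] = ½[√35.410 − 1] = 2.475.
y₂ = 2.475 × 0.7237 = 1.791 m.
Head loss: ΔE = (y₂ − y₁)³/(4y₁y₂) = (1.791 − 0.7237)³/(4×0.7237×1.791) = 1.217/5.186 = 0.2347 m.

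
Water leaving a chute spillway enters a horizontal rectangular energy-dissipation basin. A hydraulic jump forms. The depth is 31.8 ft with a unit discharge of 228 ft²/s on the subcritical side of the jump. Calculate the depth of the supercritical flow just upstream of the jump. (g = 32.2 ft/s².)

y₁ = 2.92 ft

V₂ = q/y₂ = 228/31.8 = 7.17 ft/s; Fr₂ = V₂/√(g·y₂) = 0.224.
The Bélanger relation is symmetric: y₁/y₂ = ½[√(1 + 8Fr₂²) − 1] = ½[√1.402 − 1] = 0.0920.
y₁ = 0.0920 × 31.8 = 2.92 ft.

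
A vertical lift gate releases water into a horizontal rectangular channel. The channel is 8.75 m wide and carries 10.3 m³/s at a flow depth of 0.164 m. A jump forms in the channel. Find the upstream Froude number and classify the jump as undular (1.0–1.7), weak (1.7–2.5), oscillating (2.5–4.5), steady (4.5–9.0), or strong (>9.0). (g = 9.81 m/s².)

Fr₁ = 5.66; steady jump

q = Q/b = 10.3/8.75 = 1.18 m²/s; V₁ = q/y₁ = 7.18 m/s. Fr₁ = V₁/√(g·y₁) = 5.66.
Fr₁ = 5.66 lies in the steady range.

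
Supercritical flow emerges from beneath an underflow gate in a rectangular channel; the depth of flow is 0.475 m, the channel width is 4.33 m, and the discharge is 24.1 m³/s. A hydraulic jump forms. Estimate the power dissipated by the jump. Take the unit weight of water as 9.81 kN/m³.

q = Q/b = 24.1/4.33 = 5.57 m²/s; V₁ = q/y₁ = 11.7 m/s. Fr₁ = V₁/√(g·y₁) = 5.43.
Bélanger equation: y₂/y₁ = ½[√(1 + 8Fr₁²) − 1] = ½[√236.7 − 1] = 7.19.
y₂ = 7.19 × 0.475 = 3.42 m.
Head loss: ΔE = (y₂ − y₁)³/(4y₁y₂) = (3.42 − 0.475)³/(4×0.475×3.42) = 25.5/6.49 = 3.92 m.
P = γ·Q·ΔE = 9.81 × 24.1 × 3.92 = 927 kW.

P = 927 kW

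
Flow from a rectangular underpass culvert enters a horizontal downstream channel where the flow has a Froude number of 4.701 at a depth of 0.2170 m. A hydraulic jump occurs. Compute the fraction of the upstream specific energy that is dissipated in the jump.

Fr₁ = 4.701 (given).
Sequent-depth ratio: y₂/y₁ = ½[√(1 + 8Fr₁²) − 1] = ½[√177.80 − 1] = 6.167.
y₂ = 6.167 × 0.2170 = 1.338 m.
E₁ = y₁(1 + Fr₁²/2) = 0.2170×(1 + 4.701²/2) = 2.615 m. ΔE = (y₂ − y₁)³/(4y₁y₂) = 1.214 m. ΔE/E₁ = 1.214/2.615 = 0.464.

ΔE/E₁ = 0.464 (46.4%)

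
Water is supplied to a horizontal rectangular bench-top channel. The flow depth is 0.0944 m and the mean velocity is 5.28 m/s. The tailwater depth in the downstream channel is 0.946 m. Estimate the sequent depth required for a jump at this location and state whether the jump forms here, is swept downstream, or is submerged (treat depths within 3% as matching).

Fr₁ = V₁/√(g·y₁) = 5.28/√(9.81×0.0944) = 5.49.
Bélanger equation: y₂/y₁ = ½[√(1 + 8Fr₁²) − 1] = ½[√241.8 − 1] = 7.28.
y₂ = 7.28 × 0.0944 = 0.687 m.
Tailwater y_tw = 0.946 m: y_tw > y₂, so the jump is submerged.

y₂ = 0.687 m; the jump is submerged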